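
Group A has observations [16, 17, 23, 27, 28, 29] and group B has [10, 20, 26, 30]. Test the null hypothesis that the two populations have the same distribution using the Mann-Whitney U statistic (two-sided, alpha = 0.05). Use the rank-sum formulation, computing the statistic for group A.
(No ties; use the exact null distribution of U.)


Step 1: Combine and sort all 10 observations; assign midranks.
sorted (value, group): (10,Y), (16,X), (17,X), (20,Y), (23,X), (26,Y), (27,X), (28,X), (29,X), (30,Y)
ranks: 10->1, 16->2, 17->3, 20->4, 23->5, 26->6, 27->7, 28->8, 29->9, 30->10
Step 2: Rank sum for X: R1 = 2 + 3 + 5 + 7 + 8 + 9 = 34.
Step 3: U_X = R1 - n1(n1+1)/2 = 34 - 6*7/2 = 34 - 21 = 13.
       U_Y = n1*n2 - U_X = 24 - 13 = 11.
Step 4: No ties, so the exact null distribution of U (based on enumerating the C(10,6) = 210 equally likely rank assignments) gives the two-sided p-value.
Step 5: p-value = 0.914286; compare to alpha = 0.05. fail to reject H0.

U_X = 13, p = 0.914286, fail to reject H0 at alpha = 0.05.


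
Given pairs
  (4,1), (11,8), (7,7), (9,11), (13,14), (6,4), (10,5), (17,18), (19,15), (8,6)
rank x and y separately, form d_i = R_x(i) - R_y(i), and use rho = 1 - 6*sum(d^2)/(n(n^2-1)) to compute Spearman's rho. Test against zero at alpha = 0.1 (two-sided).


Step 1: Rank x and y separately (midranks; no ties here).
rank(x): 4->1, 11->7, 7->3, 9->5, 13->8, 6->2, 10->6, 17->9, 19->10, 8->4
rank(y): 1->1, 8->6, 7->5, 11->7, 14->8, 4->2, 5->3, 18->10, 15->9, 6->4
Step 2: d_i = R_x(i) - R_y(i); compute d_i^2.
  (1-1)^2=0, (7-6)^2=1, (3-5)^2=4, (5-7)^2=4, (8-8)^2=0, (2-2)^2=0, (6-3)^2=9, (9-10)^2=1, (10-9)^2=1, (4-4)^2=0
sum(d^2) = 20.
Step 3: rho = 1 - 6*20 / (10*(10^2 - 1)) = 1 - 120/990 = 0.878788.
Step 4: Under H0, t = rho * sqrt((n-2)/(1-rho^2)) = 5.2086 ~ t(8).
Step 5: Two-sided p-value from the t-distribution with 8 df = 0.000814.
Step 6: alpha = 0.1. reject H0.

rho = 0.8788, p = 0.000814, reject H0 at alpha = 0.1.


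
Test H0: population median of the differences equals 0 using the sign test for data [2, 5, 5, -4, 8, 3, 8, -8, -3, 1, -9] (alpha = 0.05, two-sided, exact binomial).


Step 1: Discard zero differences. Original n = 11; n_eff = number of nonzero differences = 11.
Nonzero differences (with sign): +2, +5, +5, -4, +8, +3, +8, -8, -3, +1, -9
Step 2: Count signs: positive = 7, negative = 4.
Step 3: Under H0: P(positive) = 0.5, so the number of positives S ~ Bin(11, 0.5).
Step 4: Two-sided exact p-value = sum of Bin(11,0.5) probabilities at or below the observed probability = 0.548828.
Step 5: alpha = 0.05. fail to reject H0.

n_eff = 11, pos = 7, neg = 4, p = 0.548828, fail to reject H0.


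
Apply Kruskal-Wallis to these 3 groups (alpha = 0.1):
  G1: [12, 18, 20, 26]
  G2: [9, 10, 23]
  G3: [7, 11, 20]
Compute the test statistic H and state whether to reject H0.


Step 1: Combine all N = 10 observations and assign midranks.
sorted (value, group, rank): (7,G3,1), (9,G2,2), (10,G2,3), (11,G3,4), (12,G1,5), (18,G1,6), (20,G1,7.5), (20,G3,7.5), (23,G2,9), (26,G1,10)
Step 2: Sum ranks within each group.
R_1 = 28.5 (n_1 = 4)
R_2 = 14 (n_2 = 3)
R_3 = 12.5 (n_3 = 3)
Step 3: H = 12/(N(N+1)) * sum(R_i^2/n_i) - 3(N+1)
     = 12/(10*11) * (28.5^2/4 + 14^2/3 + 12.5^2/3) - 3*11
     = 0.109091 * 320.479 - 33
     = 1.961364.
Step 4: Ties present; correction factor C = 1 - 6/(10^3 - 10) = 0.993939. Corrected H = 1.961364 / 0.993939 = 1.973323.
Step 5: Under H0, H ~ chi^2(2); p-value = 0.372819.
Step 6: alpha = 0.1. fail to reject H0.

H = 1.9733, df = 2, p = 0.372819, fail to reject H0.


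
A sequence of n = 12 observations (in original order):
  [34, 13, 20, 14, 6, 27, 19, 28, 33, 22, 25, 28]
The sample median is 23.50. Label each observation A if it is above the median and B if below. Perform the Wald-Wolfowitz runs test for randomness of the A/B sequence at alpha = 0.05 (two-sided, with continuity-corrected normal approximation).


Step 1: Compute median = 23.50; label A = above, B = below.
Labels in order: ABBBBABAABAA  (n_A = 6, n_B = 6)
Step 2: Count runs R = 7.
Step 3: Under H0 (random ordering), E[R] = 2*n_A*n_B/(n_A+n_B) + 1 = 2*6*6/12 + 1 = 7.0000.
        Var[R] = 2*n_A*n_B*(2*n_A*n_B - n_A - n_B) / ((n_A+n_B)^2 * (n_A+n_B-1)) = 4320/1584 = 2.7273.
        SD[R] = 1.6514.
Step 4: R = E[R], so z = 0 with no continuity correction.
Step 5: Two-sided p-value via normal approximation = 2*(1 - Phi(|z|)) = 1.000000.
Step 6: alpha = 0.05. fail to reject H0.

R = 7, z = 0.0000, p = 1.000000, fail to reject H0.


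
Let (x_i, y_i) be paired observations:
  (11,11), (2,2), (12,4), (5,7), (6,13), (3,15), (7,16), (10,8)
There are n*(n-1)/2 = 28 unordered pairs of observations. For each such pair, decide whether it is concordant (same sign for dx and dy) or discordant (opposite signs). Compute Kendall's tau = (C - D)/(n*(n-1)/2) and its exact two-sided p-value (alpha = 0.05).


Step 1: Enumerate the 28 unordered pairs (i,j) with i<j and classify each by sign(x_j-x_i) * sign(y_j-y_i).
  (1,2):dx=-9,dy=-9->C; (1,3):dx=+1,dy=-7->D; (1,4):dx=-6,dy=-4->C; (1,5):dx=-5,dy=+2->D
  (1,6):dx=-8,dy=+4->D; (1,7):dx=-4,dy=+5->D; (1,8):dx=-1,dy=-3->C; (2,3):dx=+10,dy=+2->C
  (2,4):dx=+3,dy=+5->C; (2,5):dx=+4,dy=+11->C; (2,6):dx=+1,dy=+13->C; (2,7):dx=+5,dy=+14->C
  (2,8):dx=+8,dy=+6->C; (3,4):dx=-7,dy=+3->D; (3,5):dx=-6,dy=+9->D; (3,6):dx=-9,dy=+11->D
  (3,7):dx=-5,dy=+12->D; (3,8):dx=-2,dy=+4->D; (4,5):dx=+1,dy=+6->C; (4,6):dx=-2,dy=+8->D
  (4,7):dx=+2,dy=+9->C; (4,8):dx=+5,dy=+1->C; (5,6):dx=-3,dy=+2->D; (5,7):dx=+1,dy=+3->C
  (5,8):dx=+4,dy=-5->D; (6,7):dx=+4,dy=+1->C; (6,8):dx=+7,dy=-7->D; (7,8):dx=+3,dy=-8->D
Step 2: C = 14, D = 14, total pairs = 28.
Step 3: tau = (C - D)/(n(n-1)/2) = (14 - 14)/28 = 0.000000.
Step 4: Exact two-sided p-value (enumerate n! = 40320 permutations of y under H0): p = 1.000000.
Step 5: alpha = 0.05. fail to reject H0.

tau_b = 0.0000 (C=14, D=14), p = 1.000000, fail to reject H0.


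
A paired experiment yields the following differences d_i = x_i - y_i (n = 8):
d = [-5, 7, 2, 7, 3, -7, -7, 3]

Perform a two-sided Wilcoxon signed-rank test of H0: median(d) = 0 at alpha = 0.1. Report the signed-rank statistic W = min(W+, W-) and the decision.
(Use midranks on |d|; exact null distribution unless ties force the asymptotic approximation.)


Step 1: Drop any zero differences (none here) and take |d_i|.
|d| = [5, 7, 2, 7, 3, 7, 7, 3]
Step 2: Midrank |d_i| (ties get averaged ranks).
ranks: |5|->4, |7|->6.5, |2|->1, |7|->6.5, |3|->2.5, |7|->6.5, |7|->6.5, |3|->2.5
Step 3: Attach original signs; sum ranks with positive sign and with negative sign.
W+ = 6.5 + 1 + 6.5 + 2.5 + 2.5 = 19
W- = 4 + 6.5 + 6.5 = 17
(Check: W+ + W- = 36 should equal n(n+1)/2 = 36.)
Step 4: Test statistic W = min(W+, W-) = 17.
Step 5: Ties in |d|, so use the tie-corrected normal approximation.
        E[W] = n(n+1)/4 = 8*9/4 = 18.
        Tie groups: |d|=3 (t=2), |d|=7 (t=4); sum(t^3 - t) = 66.
        Var[W] = n(n+1)(2n+1)/24 - sum(t^3-t)/48 = 1224/24 - 66/48 = 49.625.
        z = (W - E[W]) / sqrt(Var[W]) = (17 - 18) / 7.0445 = -0.1420.
        Two-sided p = 2*Phi(z) = 0.887116.
Step 6: alpha = 0.1. fail to reject H0.

W+ = 19, W- = 17, W = min = 17, p = 0.887116, fail to reject H0.


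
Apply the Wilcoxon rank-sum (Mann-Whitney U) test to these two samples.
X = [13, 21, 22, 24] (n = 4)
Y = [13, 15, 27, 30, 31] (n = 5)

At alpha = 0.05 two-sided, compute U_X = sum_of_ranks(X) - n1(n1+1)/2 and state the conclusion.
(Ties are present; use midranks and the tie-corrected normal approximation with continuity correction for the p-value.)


Step 1: Combine and sort all 9 observations; assign midranks.
sorted (value, group): (13,X), (13,Y), (15,Y), (21,X), (22,X), (24,X), (27,Y), (30,Y), (31,Y)
ranks: 13->1.5, 13->1.5, 15->3, 21->4, 22->5, 24->6, 27->7, 30->8, 31->9
Step 2: Rank sum for X: R1 = 1.5 + 4 + 5 + 6 = 16.5.
Step 3: U_X = R1 - n1(n1+1)/2 = 16.5 - 4*5/2 = 16.5 - 10 = 6.5.
       U_Y = n1*n2 - U_X = 20 - 6.5 = 13.5.
Step 4: Ties are present, so use the tie-corrected normal approximation (with continuity correction) for the p-value.
Step 5: p-value = 0.460558; compare to alpha = 0.05. fail to reject H0.

U_X = 6.5, p = 0.460558, fail to reject H0 at alpha = 0.05.


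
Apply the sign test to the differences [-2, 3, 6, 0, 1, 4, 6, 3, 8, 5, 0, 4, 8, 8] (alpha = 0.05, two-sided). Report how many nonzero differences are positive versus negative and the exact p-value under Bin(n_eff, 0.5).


Step 1: Discard zero differences. Original n = 14; n_eff = number of nonzero differences = 12.
Nonzero differences (with sign): -2, +3, +6, +1, +4, +6, +3, +8, +5, +4, +8, +8
Step 2: Count signs: positive = 11, negative = 1.
Step 3: Under H0: P(positive) = 0.5, so the number of positives S ~ Bin(12, 0.5).
Step 4: Two-sided exact p-value = sum of Bin(12,0.5) probabilities at or below the observed probability = 0.006348.
Step 5: alpha = 0.05. reject H0.

n_eff = 12, pos = 11, neg = 1, p = 0.006348, reject H0.


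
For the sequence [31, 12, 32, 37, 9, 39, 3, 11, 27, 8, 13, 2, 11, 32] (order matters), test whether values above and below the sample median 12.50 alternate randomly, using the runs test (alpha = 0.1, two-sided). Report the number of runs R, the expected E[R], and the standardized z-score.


Step 1: Compute median = 12.50; label A = above, B = below.
Labels in order: ABAABABBABABBA  (n_A = 7, n_B = 7)
Step 2: Count runs R = 11.
Step 3: Under H0 (random ordering), E[R] = 2*n_A*n_B/(n_A+n_B) + 1 = 2*7*7/14 + 1 = 8.0000.
        Var[R] = 2*n_A*n_B*(2*n_A*n_B - n_A - n_B) / ((n_A+n_B)^2 * (n_A+n_B-1)) = 8232/2548 = 3.2308.
        SD[R] = 1.7974.
Step 4: Continuity-corrected z = (R - 0.5 - E[R]) / SD[R] = (11 - 0.5 - 8.0000) / 1.7974 = 1.3909.
Step 5: Two-sided p-value via normal approximation = 2*(1 - Phi(|z|)) = 0.164264.
Step 6: alpha = 0.1. fail to reject H0.

R = 11, z = 1.3909, p = 0.164264, fail to reject H0.


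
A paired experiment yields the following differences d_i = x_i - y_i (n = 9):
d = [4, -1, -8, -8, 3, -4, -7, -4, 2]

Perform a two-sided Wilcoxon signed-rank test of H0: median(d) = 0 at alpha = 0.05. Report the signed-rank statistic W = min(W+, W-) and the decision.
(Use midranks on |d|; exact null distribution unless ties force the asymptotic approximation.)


Step 1: Drop any zero differences (none here) and take |d_i|.
|d| = [4, 1, 8, 8, 3, 4, 7, 4, 2]
Step 2: Midrank |d_i| (ties get averaged ranks).
ranks: |4|->5, |1|->1, |8|->8.5, |8|->8.5, |3|->3, |4|->5, |7|->7, |4|->5, |2|->2
Step 3: Attach original signs; sum ranks with positive sign and with negative sign.
W+ = 5 + 3 + 2 = 10
W- = 1 + 8.5 + 8.5 + 5 + 7 + 5 = 35
(Check: W+ + W- = 45 should equal n(n+1)/2 = 45.)
Step 4: Test statistic W = min(W+, W-) = 10.
Step 5: Ties in |d|, so use the tie-corrected normal approximation.
        E[W] = n(n+1)/4 = 9*10/4 = 22.5.
        Tie groups: |d|=4 (t=3), |d|=8 (t=2); sum(t^3 - t) = 30.
        Var[W] = n(n+1)(2n+1)/24 - sum(t^3-t)/48 = 1710/24 - 30/48 = 70.625.
        z = (W - E[W]) / sqrt(Var[W]) = (10 - 22.5) / 8.4039 = -1.4874.
        Two-sided p = 2*Phi(z) = 0.136906.
Step 6: alpha = 0.05. fail to reject H0.

W+ = 10, W- = 35, W = min = 10, p = 0.136906, fail to reject H0.


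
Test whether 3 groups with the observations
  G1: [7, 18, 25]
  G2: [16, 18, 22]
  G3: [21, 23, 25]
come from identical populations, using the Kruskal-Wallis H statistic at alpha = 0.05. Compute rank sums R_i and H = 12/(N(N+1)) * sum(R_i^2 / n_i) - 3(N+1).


Step 1: Combine all N = 9 observations and assign midranks.
sorted (value, group, rank): (7,G1,1), (16,G2,2), (18,G1,3.5), (18,G2,3.5), (21,G3,5), (22,G2,6), (23,G3,7), (25,G1,8.5), (25,G3,8.5)
Step 2: Sum ranks within each group.
R_1 = 13 (n_1 = 3)
R_2 = 11.5 (n_2 = 3)
R_3 = 20.5 (n_3 = 3)
Step 3: H = 12/(N(N+1)) * sum(R_i^2/n_i) - 3(N+1)
     = 12/(9*10) * (13^2/3 + 11.5^2/3 + 20.5^2/3) - 3*10
     = 0.133333 * 240.5 - 30
     = 2.066667.
Step 4: Ties present; correction factor C = 1 - 12/(9^3 - 9) = 0.983333. Corrected H = 2.066667 / 0.983333 = 2.101695.
Step 5: Under H0, H ~ chi^2(2); p-value = 0.349641.
Step 6: alpha = 0.05. fail to reject H0.

H = 2.1017, df = 2, p = 0.349641, fail to reject H0.


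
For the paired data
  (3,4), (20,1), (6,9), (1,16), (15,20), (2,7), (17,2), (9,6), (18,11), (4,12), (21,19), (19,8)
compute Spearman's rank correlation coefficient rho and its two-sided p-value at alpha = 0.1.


Step 1: Rank x and y separately (midranks; no ties here).
rank(x): 3->3, 20->11, 6->5, 1->1, 15->7, 2->2, 17->8, 9->6, 18->9, 4->4, 21->12, 19->10
rank(y): 4->3, 1->1, 9->7, 16->10, 20->12, 7->5, 2->2, 6->4, 11->8, 12->9, 19->11, 8->6
Step 2: d_i = R_x(i) - R_y(i); compute d_i^2.
  (3-3)^2=0, (11-1)^2=100, (5-7)^2=4, (1-10)^2=81, (7-12)^2=25, (2-5)^2=9, (8-2)^2=36, (6-4)^2=4, (9-8)^2=1, (4-9)^2=25, (12-11)^2=1, (10-6)^2=16
sum(d^2) = 302.
Step 3: rho = 1 - 6*302 / (12*(12^2 - 1)) = 1 - 1812/1716 = -0.055944.
Step 4: Under H0, t = rho * sqrt((n-2)/(1-rho^2)) = -0.1772 ~ t(10).
Step 5: Two-sided p-value from the t-distribution with 10 df = 0.862898.
Step 6: alpha = 0.1. fail to reject H0.

rho = -0.0559, p = 0.862898, fail to reject H0 at alpha = 0.1.


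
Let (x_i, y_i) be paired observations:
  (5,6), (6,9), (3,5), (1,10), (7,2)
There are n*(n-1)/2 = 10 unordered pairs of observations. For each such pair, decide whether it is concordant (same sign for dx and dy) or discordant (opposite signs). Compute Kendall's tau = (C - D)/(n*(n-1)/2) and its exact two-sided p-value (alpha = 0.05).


Step 1: Enumerate the 10 unordered pairs (i,j) with i<j and classify each by sign(x_j-x_i) * sign(y_j-y_i).
  (1,2):dx=+1,dy=+3->C; (1,3):dx=-2,dy=-1->C; (1,4):dx=-4,dy=+4->D; (1,5):dx=+2,dy=-4->D
  (2,3):dx=-3,dy=-4->C; (2,4):dx=-5,dy=+1->D; (2,5):dx=+1,dy=-7->D; (3,4):dx=-2,dy=+5->D
  (3,5):dx=+4,dy=-3->D; (4,5):dx=+6,dy=-8->D
Step 2: C = 3, D = 7, total pairs = 10.
Step 3: tau = (C - D)/(n(n-1)/2) = (3 - 7)/10 = -0.400000.
Step 4: Exact two-sided p-value (enumerate n! = 120 permutations of y under H0): p = 0.483333.
Step 5: alpha = 0.05. fail to reject H0.

tau_b = -0.4000 (C=3, D=7), p = 0.483333, fail to reject H0.


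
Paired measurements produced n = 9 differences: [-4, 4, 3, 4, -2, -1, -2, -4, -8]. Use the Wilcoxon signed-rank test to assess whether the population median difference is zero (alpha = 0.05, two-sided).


Step 1: Drop any zero differences (none here) and take |d_i|.
|d| = [4, 4, 3, 4, 2, 1, 2, 4, 8]
Step 2: Midrank |d_i| (ties get averaged ranks).
ranks: |4|->6.5, |4|->6.5, |3|->4, |4|->6.5, |2|->2.5, |1|->1, |2|->2.5, |4|->6.5, |8|->9
Step 3: Attach original signs; sum ranks with positive sign and with negative sign.
W+ = 6.5 + 4 + 6.5 = 17
W- = 6.5 + 2.5 + 1 + 2.5 + 6.5 + 9 = 28
(Check: W+ + W- = 45 should equal n(n+1)/2 = 45.)
Step 4: Test statistic W = min(W+, W-) = 17.
Step 5: Ties in |d|, so use the tie-corrected normal approximation.
        E[W] = n(n+1)/4 = 9*10/4 = 22.5.
        Tie groups: |d|=2 (t=2), |d|=4 (t=4); sum(t^3 - t) = 66.
        Var[W] = n(n+1)(2n+1)/24 - sum(t^3-t)/48 = 1710/24 - 66/48 = 69.875.
        z = (W - E[W]) / sqrt(Var[W]) = (17 - 22.5) / 8.3591 = -0.6580.
        Two-sided p = 2*Phi(z) = 0.510562.
Step 6: alpha = 0.05. fail to reject H0.

W+ = 17, W- = 28, W = min = 17, p = 0.510562, fail to reject H0.


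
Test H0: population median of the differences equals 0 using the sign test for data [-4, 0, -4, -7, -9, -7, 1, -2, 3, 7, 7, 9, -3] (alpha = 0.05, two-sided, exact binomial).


Step 1: Discard zero differences. Original n = 13; n_eff = number of nonzero differences = 12.
Nonzero differences (with sign): -4, -4, -7, -9, -7, +1, -2, +3, +7, +7, +9, -3
Step 2: Count signs: positive = 5, negative = 7.
Step 3: Under H0: P(positive) = 0.5, so the number of positives S ~ Bin(12, 0.5).
Step 4: Two-sided exact p-value = sum of Bin(12,0.5) probabilities at or below the observed probability = 0.774414.
Step 5: alpha = 0.05. fail to reject H0.

n_eff = 12, pos = 5, neg = 7, p = 0.774414, fail to reject H0.


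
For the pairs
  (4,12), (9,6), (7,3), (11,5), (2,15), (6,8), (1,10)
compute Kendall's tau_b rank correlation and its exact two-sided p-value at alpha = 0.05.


Step 1: Enumerate the 21 unordered pairs (i,j) with i<j and classify each by sign(x_j-x_i) * sign(y_j-y_i).
  (1,2):dx=+5,dy=-6->D; (1,3):dx=+3,dy=-9->D; (1,4):dx=+7,dy=-7->D; (1,5):dx=-2,dy=+3->D
  (1,6):dx=+2,dy=-4->D; (1,7):dx=-3,dy=-2->C; (2,3):dx=-2,dy=-3->C; (2,4):dx=+2,dy=-1->D
  (2,5):dx=-7,dy=+9->D; (2,6):dx=-3,dy=+2->D; (2,7):dx=-8,dy=+4->D; (3,4):dx=+4,dy=+2->C
  (3,5):dx=-5,dy=+12->D; (3,6):dx=-1,dy=+5->D; (3,7):dx=-6,dy=+7->D; (4,5):dx=-9,dy=+10->D
  (4,6):dx=-5,dy=+3->D; (4,7):dx=-10,dy=+5->D; (5,6):dx=+4,dy=-7->D; (5,7):dx=-1,dy=-5->C
  (6,7):dx=-5,dy=+2->D
Step 2: C = 4, D = 17, total pairs = 21.
Step 3: tau = (C - D)/(n(n-1)/2) = (4 - 17)/21 = -0.619048.
Step 4: Exact two-sided p-value (enumerate n! = 5040 permutations of y under H0): p = 0.069048.
Step 5: alpha = 0.05. fail to reject H0.

tau_b = -0.6190 (C=4, D=17), p = 0.069048, fail to reject H0.


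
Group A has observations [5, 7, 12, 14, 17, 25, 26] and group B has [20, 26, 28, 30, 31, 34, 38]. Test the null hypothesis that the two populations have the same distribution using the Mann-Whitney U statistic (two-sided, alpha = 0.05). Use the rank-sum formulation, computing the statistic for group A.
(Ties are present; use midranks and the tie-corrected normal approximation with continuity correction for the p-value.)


Step 1: Combine and sort all 14 observations; assign midranks.
sorted (value, group): (5,X), (7,X), (12,X), (14,X), (17,X), (20,Y), (25,X), (26,X), (26,Y), (28,Y), (30,Y), (31,Y), (34,Y), (38,Y)
ranks: 5->1, 7->2, 12->3, 14->4, 17->5, 20->6, 25->7, 26->8.5, 26->8.5, 28->10, 30->11, 31->12, 34->13, 38->14
Step 2: Rank sum for X: R1 = 1 + 2 + 3 + 4 + 5 + 7 + 8.5 = 30.5.
Step 3: U_X = R1 - n1(n1+1)/2 = 30.5 - 7*8/2 = 30.5 - 28 = 2.5.
       U_Y = n1*n2 - U_X = 49 - 2.5 = 46.5.
Step 4: Ties are present, so use the tie-corrected normal approximation (with continuity correction) for the p-value.
Step 5: p-value = 0.005956; compare to alpha = 0.05. reject H0.

U_X = 2.5, p = 0.005956, reject H0 at alpha = 0.05.


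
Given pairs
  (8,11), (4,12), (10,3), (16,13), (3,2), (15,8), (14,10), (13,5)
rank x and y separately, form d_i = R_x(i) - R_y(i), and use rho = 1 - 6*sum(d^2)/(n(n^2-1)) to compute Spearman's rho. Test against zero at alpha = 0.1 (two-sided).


Step 1: Rank x and y separately (midranks; no ties here).
rank(x): 8->3, 4->2, 10->4, 16->8, 3->1, 15->7, 14->6, 13->5
rank(y): 11->6, 12->7, 3->2, 13->8, 2->1, 8->4, 10->5, 5->3
Step 2: d_i = R_x(i) - R_y(i); compute d_i^2.
  (3-6)^2=9, (2-7)^2=25, (4-2)^2=4, (8-8)^2=0, (1-1)^2=0, (7-4)^2=9, (6-5)^2=1, (5-3)^2=4
sum(d^2) = 52.
Step 3: rho = 1 - 6*52 / (8*(8^2 - 1)) = 1 - 312/504 = 0.380952.
Step 4: Under H0, t = rho * sqrt((n-2)/(1-rho^2)) = 1.0092 ~ t(6).
Step 5: Two-sided p-value from the t-distribution with 6 df = 0.351813.
Step 6: alpha = 0.1. fail to reject H0.

rho = 0.3810, p = 0.351813, fail to reject H0 at alpha = 0.1.


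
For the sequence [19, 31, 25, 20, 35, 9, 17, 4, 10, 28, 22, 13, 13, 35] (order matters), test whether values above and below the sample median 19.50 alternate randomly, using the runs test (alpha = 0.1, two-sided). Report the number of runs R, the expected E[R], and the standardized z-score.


Step 1: Compute median = 19.50; label A = above, B = below.
Labels in order: BAAAABBBBAABBA  (n_A = 7, n_B = 7)
Step 2: Count runs R = 6.
Step 3: Under H0 (random ordering), E[R] = 2*n_A*n_B/(n_A+n_B) + 1 = 2*7*7/14 + 1 = 8.0000.
        Var[R] = 2*n_A*n_B*(2*n_A*n_B - n_A - n_B) / ((n_A+n_B)^2 * (n_A+n_B-1)) = 8232/2548 = 3.2308.
        SD[R] = 1.7974.
Step 4: Continuity-corrected z = (R + 0.5 - E[R]) / SD[R] = (6 + 0.5 - 8.0000) / 1.7974 = -0.8345.
Step 5: Two-sided p-value via normal approximation = 2*(1 - Phi(|z|)) = 0.403986.
Step 6: alpha = 0.1. fail to reject H0.

R = 6, z = -0.8345, p = 0.403986, fail to reject H0.


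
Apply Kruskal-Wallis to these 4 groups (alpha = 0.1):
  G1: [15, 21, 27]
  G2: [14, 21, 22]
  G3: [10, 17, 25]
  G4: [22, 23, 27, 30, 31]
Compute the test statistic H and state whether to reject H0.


Step 1: Combine all N = 14 observations and assign midranks.
sorted (value, group, rank): (10,G3,1), (14,G2,2), (15,G1,3), (17,G3,4), (21,G1,5.5), (21,G2,5.5), (22,G2,7.5), (22,G4,7.5), (23,G4,9), (25,G3,10), (27,G1,11.5), (27,G4,11.5), (30,G4,13), (31,G4,14)
Step 2: Sum ranks within each group.
R_1 = 20 (n_1 = 3)
R_2 = 15 (n_2 = 3)
R_3 = 15 (n_3 = 3)
R_4 = 55 (n_4 = 5)
Step 3: H = 12/(N(N+1)) * sum(R_i^2/n_i) - 3(N+1)
     = 12/(14*15) * (20^2/3 + 15^2/3 + 15^2/3 + 55^2/5) - 3*15
     = 0.057143 * 888.333 - 45
     = 5.761905.
Step 4: Ties present; correction factor C = 1 - 18/(14^3 - 14) = 0.993407. Corrected H = 5.761905 / 0.993407 = 5.800147.
Step 5: Under H0, H ~ chi^2(3); p-value = 0.121749.
Step 6: alpha = 0.1. fail to reject H0.

H = 5.8001, df = 3, p = 0.121749, fail to reject H0.


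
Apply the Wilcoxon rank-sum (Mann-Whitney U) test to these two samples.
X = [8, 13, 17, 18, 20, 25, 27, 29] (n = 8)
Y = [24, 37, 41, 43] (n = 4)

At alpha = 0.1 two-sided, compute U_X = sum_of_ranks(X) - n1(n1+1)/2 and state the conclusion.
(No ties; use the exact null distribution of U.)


Step 1: Combine and sort all 12 observations; assign midranks.
sorted (value, group): (8,X), (13,X), (17,X), (18,X), (20,X), (24,Y), (25,X), (27,X), (29,X), (37,Y), (41,Y), (43,Y)
ranks: 8->1, 13->2, 17->3, 18->4, 20->5, 24->6, 25->7, 27->8, 29->9, 37->10, 41->11, 43->12
Step 2: Rank sum for X: R1 = 1 + 2 + 3 + 4 + 5 + 7 + 8 + 9 = 39.
Step 3: U_X = R1 - n1(n1+1)/2 = 39 - 8*9/2 = 39 - 36 = 3.
       U_Y = n1*n2 - U_X = 32 - 3 = 29.
Step 4: No ties, so the exact null distribution of U (based on enumerating the C(12,8) = 495 equally likely rank assignments) gives the two-sided p-value.
Step 5: p-value = 0.028283; compare to alpha = 0.1. reject H0.

U_X = 3, p = 0.028283, reject H0 at alpha = 0.1.


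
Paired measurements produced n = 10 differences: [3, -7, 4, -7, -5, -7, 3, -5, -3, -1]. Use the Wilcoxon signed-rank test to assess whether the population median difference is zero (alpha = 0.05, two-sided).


Step 1: Drop any zero differences (none here) and take |d_i|.
|d| = [3, 7, 4, 7, 5, 7, 3, 5, 3, 1]
Step 2: Midrank |d_i| (ties get averaged ranks).
ranks: |3|->3, |7|->9, |4|->5, |7|->9, |5|->6.5, |7|->9, |3|->3, |5|->6.5, |3|->3, |1|->1
Step 3: Attach original signs; sum ranks with positive sign and with negative sign.
W+ = 3 + 5 + 3 = 11
W- = 9 + 9 + 6.5 + 9 + 6.5 + 3 + 1 = 44
(Check: W+ + W- = 55 should equal n(n+1)/2 = 55.)
Step 4: Test statistic W = min(W+, W-) = 11.
Step 5: Ties in |d|, so use the tie-corrected normal approximation.
        E[W] = n(n+1)/4 = 10*11/4 = 27.5.
        Tie groups: |d|=3 (t=3), |d|=5 (t=2), |d|=7 (t=3); sum(t^3 - t) = 54.
        Var[W] = n(n+1)(2n+1)/24 - sum(t^3-t)/48 = 2310/24 - 54/48 = 95.125.
        z = (W - E[W]) / sqrt(Var[W]) = (11 - 27.5) / 9.7532 = -1.6918.
        Two-sided p = 2*Phi(z) = 0.090693.
Step 6: alpha = 0.05. fail to reject H0.

W+ = 11, W- = 44, W = min = 11, p = 0.090693, fail to reject H0.


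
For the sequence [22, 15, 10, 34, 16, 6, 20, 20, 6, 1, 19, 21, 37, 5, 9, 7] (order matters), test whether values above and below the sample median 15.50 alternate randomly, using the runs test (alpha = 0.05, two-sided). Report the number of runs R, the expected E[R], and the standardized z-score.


Step 1: Compute median = 15.50; label A = above, B = below.
Labels in order: ABBAABAABBAAABBB  (n_A = 8, n_B = 8)
Step 2: Count runs R = 8.
Step 3: Under H0 (random ordering), E[R] = 2*n_A*n_B/(n_A+n_B) + 1 = 2*8*8/16 + 1 = 9.0000.
        Var[R] = 2*n_A*n_B*(2*n_A*n_B - n_A - n_B) / ((n_A+n_B)^2 * (n_A+n_B-1)) = 14336/3840 = 3.7333.
        SD[R] = 1.9322.
Step 4: Continuity-corrected z = (R + 0.5 - E[R]) / SD[R] = (8 + 0.5 - 9.0000) / 1.9322 = -0.2588.
Step 5: Two-sided p-value via normal approximation = 2*(1 - Phi(|z|)) = 0.795809.
Step 6: alpha = 0.05. fail to reject H0.

R = 8, z = -0.2588, p = 0.795809, fail to reject H0.


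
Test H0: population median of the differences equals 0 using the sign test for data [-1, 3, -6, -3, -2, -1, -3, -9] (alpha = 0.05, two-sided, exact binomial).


Step 1: Discard zero differences. Original n = 8; n_eff = number of nonzero differences = 8.
Nonzero differences (with sign): -1, +3, -6, -3, -2, -1, -3, -9
Step 2: Count signs: positive = 1, negative = 7.
Step 3: Under H0: P(positive) = 0.5, so the number of positives S ~ Bin(8, 0.5).
Step 4: Two-sided exact p-value = sum of Bin(8,0.5) probabilities at or below the observed probability = 0.070312.
Step 5: alpha = 0.05. fail to reject H0.

n_eff = 8, pos = 1, neg = 7, p = 0.070312, fail to reject H0.


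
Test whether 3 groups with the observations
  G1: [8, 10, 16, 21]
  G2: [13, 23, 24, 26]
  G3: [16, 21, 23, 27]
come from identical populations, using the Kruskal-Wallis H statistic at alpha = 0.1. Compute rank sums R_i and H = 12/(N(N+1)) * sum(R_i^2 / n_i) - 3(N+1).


Step 1: Combine all N = 12 observations and assign midranks.
sorted (value, group, rank): (8,G1,1), (10,G1,2), (13,G2,3), (16,G1,4.5), (16,G3,4.5), (21,G1,6.5), (21,G3,6.5), (23,G2,8.5), (23,G3,8.5), (24,G2,10), (26,G2,11), (27,G3,12)
Step 2: Sum ranks within each group.
R_1 = 14 (n_1 = 4)
R_2 = 32.5 (n_2 = 4)
R_3 = 31.5 (n_3 = 4)
Step 3: H = 12/(N(N+1)) * sum(R_i^2/n_i) - 3(N+1)
     = 12/(12*13) * (14^2/4 + 32.5^2/4 + 31.5^2/4) - 3*13
     = 0.076923 * 561.125 - 39
     = 4.163462.
Step 4: Ties present; correction factor C = 1 - 18/(12^3 - 12) = 0.989510. Corrected H = 4.163462 / 0.989510 = 4.207597.
Step 5: Under H0, H ~ chi^2(2); p-value = 0.121992.
Step 6: alpha = 0.1. fail to reject H0.

H = 4.2076, df = 2, p = 0.121992, fail to reject H0.


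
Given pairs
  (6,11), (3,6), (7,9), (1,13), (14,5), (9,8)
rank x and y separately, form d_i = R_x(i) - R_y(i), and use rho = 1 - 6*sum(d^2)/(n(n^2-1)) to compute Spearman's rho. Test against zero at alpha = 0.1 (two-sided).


Step 1: Rank x and y separately (midranks; no ties here).
rank(x): 6->3, 3->2, 7->4, 1->1, 14->6, 9->5
rank(y): 11->5, 6->2, 9->4, 13->6, 5->1, 8->3
Step 2: d_i = R_x(i) - R_y(i); compute d_i^2.
  (3-5)^2=4, (2-2)^2=0, (4-4)^2=0, (1-6)^2=25, (6-1)^2=25, (5-3)^2=4
sum(d^2) = 58.
Step 3: rho = 1 - 6*58 / (6*(6^2 - 1)) = 1 - 348/210 = -0.657143.
Step 4: Under H0, t = rho * sqrt((n-2)/(1-rho^2)) = -1.7436 ~ t(4).
Step 5: Two-sided p-value from the t-distribution with 4 df = 0.156175.
Step 6: alpha = 0.1. fail to reject H0.

rho = -0.6571, p = 0.156175, fail to reject H0 at alpha = 0.1.


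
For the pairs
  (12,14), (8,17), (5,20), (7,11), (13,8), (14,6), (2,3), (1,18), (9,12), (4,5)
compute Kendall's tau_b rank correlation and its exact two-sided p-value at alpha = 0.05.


Step 1: Enumerate the 45 unordered pairs (i,j) with i<j and classify each by sign(x_j-x_i) * sign(y_j-y_i).
  (1,2):dx=-4,dy=+3->D; (1,3):dx=-7,dy=+6->D; (1,4):dx=-5,dy=-3->C; (1,5):dx=+1,dy=-6->D
  (1,6):dx=+2,dy=-8->D; (1,7):dx=-10,dy=-11->C; (1,8):dx=-11,dy=+4->D; (1,9):dx=-3,dy=-2->C
  (1,10):dx=-8,dy=-9->C; (2,3):dx=-3,dy=+3->D; (2,4):dx=-1,dy=-6->C; (2,5):dx=+5,dy=-9->D
  (2,6):dx=+6,dy=-11->D; (2,7):dx=-6,dy=-14->C; (2,8):dx=-7,dy=+1->D; (2,9):dx=+1,dy=-5->D
  (2,10):dx=-4,dy=-12->C; (3,4):dx=+2,dy=-9->D; (3,5):dx=+8,dy=-12->D; (3,6):dx=+9,dy=-14->D
  (3,7):dx=-3,dy=-17->C; (3,8):dx=-4,dy=-2->C; (3,9):dx=+4,dy=-8->D; (3,10):dx=-1,dy=-15->C
  (4,5):dx=+6,dy=-3->D; (4,6):dx=+7,dy=-5->D; (4,7):dx=-5,dy=-8->C; (4,8):dx=-6,dy=+7->D
  (4,9):dx=+2,dy=+1->C; (4,10):dx=-3,dy=-6->C; (5,6):dx=+1,dy=-2->D; (5,7):dx=-11,dy=-5->C
  (5,8):dx=-12,dy=+10->D; (5,9):dx=-4,dy=+4->D; (5,10):dx=-9,dy=-3->C; (6,7):dx=-12,dy=-3->C
  (6,8):dx=-13,dy=+12->D; (6,9):dx=-5,dy=+6->D; (6,10):dx=-10,dy=-1->C; (7,8):dx=-1,dy=+15->D
  (7,9):dx=+7,dy=+9->C; (7,10):dx=+2,dy=+2->C; (8,9):dx=+8,dy=-6->D; (8,10):dx=+3,dy=-13->D
  (9,10):dx=-5,dy=-7->C
Step 2: C = 20, D = 25, total pairs = 45.
Step 3: tau = (C - D)/(n(n-1)/2) = (20 - 25)/45 = -0.111111.
Step 4: Exact two-sided p-value (enumerate n! = 3628800 permutations of y under H0): p = 0.727490.
Step 5: alpha = 0.05. fail to reject H0.

tau_b = -0.1111 (C=20, D=25), p = 0.727490, fail to reject H0.


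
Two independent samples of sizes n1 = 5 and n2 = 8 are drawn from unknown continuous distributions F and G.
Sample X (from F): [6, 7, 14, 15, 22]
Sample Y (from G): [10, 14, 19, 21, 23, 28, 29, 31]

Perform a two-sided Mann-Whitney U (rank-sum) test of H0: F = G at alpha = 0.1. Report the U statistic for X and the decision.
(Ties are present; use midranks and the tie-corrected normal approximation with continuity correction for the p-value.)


Step 1: Combine and sort all 13 observations; assign midranks.
sorted (value, group): (6,X), (7,X), (10,Y), (14,X), (14,Y), (15,X), (19,Y), (21,Y), (22,X), (23,Y), (28,Y), (29,Y), (31,Y)
ranks: 6->1, 7->2, 10->3, 14->4.5, 14->4.5, 15->6, 19->7, 21->8, 22->9, 23->10, 28->11, 29->12, 31->13
Step 2: Rank sum for X: R1 = 1 + 2 + 4.5 + 6 + 9 = 22.5.
Step 3: U_X = R1 - n1(n1+1)/2 = 22.5 - 5*6/2 = 22.5 - 15 = 7.5.
       U_Y = n1*n2 - U_X = 40 - 7.5 = 32.5.
Step 4: Ties are present, so use the tie-corrected normal approximation (with continuity correction) for the p-value.
Step 5: p-value = 0.078571; compare to alpha = 0.1. reject H0.

U_X = 7.5, p = 0.078571, reject H0 at alpha = 0.1.


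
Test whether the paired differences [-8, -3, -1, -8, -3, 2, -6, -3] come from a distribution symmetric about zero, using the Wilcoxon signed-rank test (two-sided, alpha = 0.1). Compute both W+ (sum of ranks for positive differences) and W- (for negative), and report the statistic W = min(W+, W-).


Step 1: Drop any zero differences (none here) and take |d_i|.
|d| = [8, 3, 1, 8, 3, 2, 6, 3]
Step 2: Midrank |d_i| (ties get averaged ranks).
ranks: |8|->7.5, |3|->4, |1|->1, |8|->7.5, |3|->4, |2|->2, |6|->6, |3|->4
Step 3: Attach original signs; sum ranks with positive sign and with negative sign.
W+ = 2 = 2
W- = 7.5 + 4 + 1 + 7.5 + 4 + 6 + 4 = 34
(Check: W+ + W- = 36 should equal n(n+1)/2 = 36.)
Step 4: Test statistic W = min(W+, W-) = 2.
Step 5: Ties in |d|, so use the tie-corrected normal approximation.
        E[W] = n(n+1)/4 = 8*9/4 = 18.
        Tie groups: |d|=3 (t=3), |d|=8 (t=2); sum(t^3 - t) = 30.
        Var[W] = n(n+1)(2n+1)/24 - sum(t^3-t)/48 = 1224/24 - 30/48 = 50.375.
        z = (W - E[W]) / sqrt(Var[W]) = (2 - 18) / 7.0975 = -2.2543.
        Two-sided p = 2*Phi(z) = 0.024177.
Step 6: alpha = 0.1. reject H0.

W+ = 2, W- = 34, W = min = 2, p = 0.024177, reject H0.


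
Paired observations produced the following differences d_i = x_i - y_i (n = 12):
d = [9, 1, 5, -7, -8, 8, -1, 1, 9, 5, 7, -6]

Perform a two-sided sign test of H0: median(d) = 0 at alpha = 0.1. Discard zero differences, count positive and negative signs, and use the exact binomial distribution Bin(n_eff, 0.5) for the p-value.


Step 1: Discard zero differences. Original n = 12; n_eff = number of nonzero differences = 12.
Nonzero differences (with sign): +9, +1, +5, -7, -8, +8, -1, +1, +9, +5, +7, -6
Step 2: Count signs: positive = 8, negative = 4.
Step 3: Under H0: P(positive) = 0.5, so the number of positives S ~ Bin(12, 0.5).
Step 4: Two-sided exact p-value = sum of Bin(12,0.5) probabilities at or below the observed probability = 0.387695.
Step 5: alpha = 0.1. fail to reject H0.

n_eff = 12, pos = 8, neg = 4, p = 0.387695, fail to reject H0.


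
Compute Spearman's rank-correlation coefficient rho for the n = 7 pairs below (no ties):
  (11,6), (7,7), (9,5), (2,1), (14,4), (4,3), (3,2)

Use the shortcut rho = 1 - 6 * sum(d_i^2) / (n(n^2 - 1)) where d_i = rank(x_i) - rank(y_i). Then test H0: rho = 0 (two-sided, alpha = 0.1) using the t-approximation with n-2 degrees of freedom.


Step 1: Rank x and y separately (midranks; no ties here).
rank(x): 11->6, 7->4, 9->5, 2->1, 14->7, 4->3, 3->2
rank(y): 6->6, 7->7, 5->5, 1->1, 4->4, 3->3, 2->2
Step 2: d_i = R_x(i) - R_y(i); compute d_i^2.
  (6-6)^2=0, (4-7)^2=9, (5-5)^2=0, (1-1)^2=0, (7-4)^2=9, (3-3)^2=0, (2-2)^2=0
sum(d^2) = 18.
Step 3: rho = 1 - 6*18 / (7*(7^2 - 1)) = 1 - 108/336 = 0.678571.
Step 4: Under H0, t = rho * sqrt((n-2)/(1-rho^2)) = 2.0657 ~ t(5).
Step 5: Two-sided p-value from the t-distribution with 5 df = 0.093750.
Step 6: alpha = 0.1. reject H0.

rho = 0.6786, p = 0.093750, reject H0 at alpha = 0.1.


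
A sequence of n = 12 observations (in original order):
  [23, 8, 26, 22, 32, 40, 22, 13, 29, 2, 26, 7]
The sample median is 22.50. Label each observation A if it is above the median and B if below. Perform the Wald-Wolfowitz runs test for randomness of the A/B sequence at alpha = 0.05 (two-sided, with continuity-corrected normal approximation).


Step 1: Compute median = 22.50; label A = above, B = below.
Labels in order: ABABAABBABAB  (n_A = 6, n_B = 6)
Step 2: Count runs R = 10.
Step 3: Under H0 (random ordering), E[R] = 2*n_A*n_B/(n_A+n_B) + 1 = 2*6*6/12 + 1 = 7.0000.
        Var[R] = 2*n_A*n_B*(2*n_A*n_B - n_A - n_B) / ((n_A+n_B)^2 * (n_A+n_B-1)) = 4320/1584 = 2.7273.
        SD[R] = 1.6514.
Step 4: Continuity-corrected z = (R - 0.5 - E[R]) / SD[R] = (10 - 0.5 - 7.0000) / 1.6514 = 1.5138.
Step 5: Two-sided p-value via normal approximation = 2*(1 - Phi(|z|)) = 0.130070.
Step 6: alpha = 0.05. fail to reject H0.

R = 10, z = 1.5138, p = 0.130070, fail to reject H0.


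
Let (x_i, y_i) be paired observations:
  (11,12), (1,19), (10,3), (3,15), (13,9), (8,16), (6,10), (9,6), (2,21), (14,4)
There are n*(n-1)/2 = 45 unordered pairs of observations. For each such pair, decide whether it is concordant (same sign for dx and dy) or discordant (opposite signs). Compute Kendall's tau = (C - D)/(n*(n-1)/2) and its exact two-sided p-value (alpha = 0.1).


Step 1: Enumerate the 45 unordered pairs (i,j) with i<j and classify each by sign(x_j-x_i) * sign(y_j-y_i).
  (1,2):dx=-10,dy=+7->D; (1,3):dx=-1,dy=-9->C; (1,4):dx=-8,dy=+3->D; (1,5):dx=+2,dy=-3->D
  (1,6):dx=-3,dy=+4->D; (1,7):dx=-5,dy=-2->C; (1,8):dx=-2,dy=-6->C; (1,9):dx=-9,dy=+9->D
  (1,10):dx=+3,dy=-8->D; (2,3):dx=+9,dy=-16->D; (2,4):dx=+2,dy=-4->D; (2,5):dx=+12,dy=-10->D
  (2,6):dx=+7,dy=-3->D; (2,7):dx=+5,dy=-9->D; (2,8):dx=+8,dy=-13->D; (2,9):dx=+1,dy=+2->C
  (2,10):dx=+13,dy=-15->D; (3,4):dx=-7,dy=+12->D; (3,5):dx=+3,dy=+6->C; (3,6):dx=-2,dy=+13->D
  (3,7):dx=-4,dy=+7->D; (3,8):dx=-1,dy=+3->D; (3,9):dx=-8,dy=+18->D; (3,10):dx=+4,dy=+1->C
  (4,5):dx=+10,dy=-6->D; (4,6):dx=+5,dy=+1->C; (4,7):dx=+3,dy=-5->D; (4,8):dx=+6,dy=-9->D
  (4,9):dx=-1,dy=+6->D; (4,10):dx=+11,dy=-11->D; (5,6):dx=-5,dy=+7->D; (5,7):dx=-7,dy=+1->D
  (5,8):dx=-4,dy=-3->C; (5,9):dx=-11,dy=+12->D; (5,10):dx=+1,dy=-5->D; (6,7):dx=-2,dy=-6->C
  (6,8):dx=+1,dy=-10->D; (6,9):dx=-6,dy=+5->D; (6,10):dx=+6,dy=-12->D; (7,8):dx=+3,dy=-4->D
  (7,9):dx=-4,dy=+11->D; (7,10):dx=+8,dy=-6->D; (8,9):dx=-7,dy=+15->D; (8,10):dx=+5,dy=-2->D
  (9,10):dx=+12,dy=-17->D
Step 2: C = 9, D = 36, total pairs = 45.
Step 3: tau = (C - D)/(n(n-1)/2) = (9 - 36)/45 = -0.600000.
Step 4: Exact two-sided p-value (enumerate n! = 3628800 permutations of y under H0): p = 0.016666.
Step 5: alpha = 0.1. reject H0.

tau_b = -0.6000 (C=9, D=36), p = 0.016666, reject H0.


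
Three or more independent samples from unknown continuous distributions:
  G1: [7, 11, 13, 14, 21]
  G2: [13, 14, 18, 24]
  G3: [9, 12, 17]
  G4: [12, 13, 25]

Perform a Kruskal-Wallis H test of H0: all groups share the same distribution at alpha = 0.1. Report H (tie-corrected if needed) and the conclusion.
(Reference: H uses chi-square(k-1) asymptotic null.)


Step 1: Combine all N = 15 observations and assign midranks.
sorted (value, group, rank): (7,G1,1), (9,G3,2), (11,G1,3), (12,G3,4.5), (12,G4,4.5), (13,G1,7), (13,G2,7), (13,G4,7), (14,G1,9.5), (14,G2,9.5), (17,G3,11), (18,G2,12), (21,G1,13), (24,G2,14), (25,G4,15)
Step 2: Sum ranks within each group.
R_1 = 33.5 (n_1 = 5)
R_2 = 42.5 (n_2 = 4)
R_3 = 17.5 (n_3 = 3)
R_4 = 26.5 (n_4 = 3)
Step 3: H = 12/(N(N+1)) * sum(R_i^2/n_i) - 3(N+1)
     = 12/(15*16) * (33.5^2/5 + 42.5^2/4 + 17.5^2/3 + 26.5^2/3) - 3*16
     = 0.050000 * 1012.18 - 48
     = 2.608958.
Step 4: Ties present; correction factor C = 1 - 36/(15^3 - 15) = 0.989286. Corrected H = 2.608958 / 0.989286 = 2.637214.
Step 5: Under H0, H ~ chi^2(3); p-value = 0.451003.
Step 6: alpha = 0.1. fail to reject H0.

H = 2.6372, df = 3, p = 0.451003, fail to reject H0.


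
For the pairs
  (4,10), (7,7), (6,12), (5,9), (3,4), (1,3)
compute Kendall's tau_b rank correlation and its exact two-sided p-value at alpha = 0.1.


Step 1: Enumerate the 15 unordered pairs (i,j) with i<j and classify each by sign(x_j-x_i) * sign(y_j-y_i).
  (1,2):dx=+3,dy=-3->D; (1,3):dx=+2,dy=+2->C; (1,4):dx=+1,dy=-1->D; (1,5):dx=-1,dy=-6->C
  (1,6):dx=-3,dy=-7->C; (2,3):dx=-1,dy=+5->D; (2,4):dx=-2,dy=+2->D; (2,5):dx=-4,dy=-3->C
  (2,6):dx=-6,dy=-4->C; (3,4):dx=-1,dy=-3->C; (3,5):dx=-3,dy=-8->C; (3,6):dx=-5,dy=-9->C
  (4,5):dx=-2,dy=-5->C; (4,6):dx=-4,dy=-6->C; (5,6):dx=-2,dy=-1->C
Step 2: C = 11, D = 4, total pairs = 15.
Step 3: tau = (C - D)/(n(n-1)/2) = (11 - 4)/15 = 0.466667.
Step 4: Exact two-sided p-value (enumerate n! = 720 permutations of y under H0): p = 0.272222.
Step 5: alpha = 0.1. fail to reject H0.

tau_b = 0.4667 (C=11, D=4), p = 0.272222, fail to reject H0.


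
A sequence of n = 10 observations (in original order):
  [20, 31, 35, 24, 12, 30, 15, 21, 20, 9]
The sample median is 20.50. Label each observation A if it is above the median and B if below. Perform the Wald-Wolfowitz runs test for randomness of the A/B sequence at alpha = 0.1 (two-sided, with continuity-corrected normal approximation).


Step 1: Compute median = 20.50; label A = above, B = below.
Labels in order: BAAABABABB  (n_A = 5, n_B = 5)
Step 2: Count runs R = 7.
Step 3: Under H0 (random ordering), E[R] = 2*n_A*n_B/(n_A+n_B) + 1 = 2*5*5/10 + 1 = 6.0000.
        Var[R] = 2*n_A*n_B*(2*n_A*n_B - n_A - n_B) / ((n_A+n_B)^2 * (n_A+n_B-1)) = 2000/900 = 2.2222.
        SD[R] = 1.4907.
Step 4: Continuity-corrected z = (R - 0.5 - E[R]) / SD[R] = (7 - 0.5 - 6.0000) / 1.4907 = 0.3354.
Step 5: Two-sided p-value via normal approximation = 2*(1 - Phi(|z|)) = 0.737316.
Step 6: alpha = 0.1. fail to reject H0.

R = 7, z = 0.3354, p = 0.737316, fail to reject H0.


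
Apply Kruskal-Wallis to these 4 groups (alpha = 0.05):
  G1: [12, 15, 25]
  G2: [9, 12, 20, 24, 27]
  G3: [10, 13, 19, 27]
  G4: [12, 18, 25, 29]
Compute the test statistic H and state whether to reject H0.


Step 1: Combine all N = 16 observations and assign midranks.
sorted (value, group, rank): (9,G2,1), (10,G3,2), (12,G1,4), (12,G2,4), (12,G4,4), (13,G3,6), (15,G1,7), (18,G4,8), (19,G3,9), (20,G2,10), (24,G2,11), (25,G1,12.5), (25,G4,12.5), (27,G2,14.5), (27,G3,14.5), (29,G4,16)
Step 2: Sum ranks within each group.
R_1 = 23.5 (n_1 = 3)
R_2 = 40.5 (n_2 = 5)
R_3 = 31.5 (n_3 = 4)
R_4 = 40.5 (n_4 = 4)
Step 3: H = 12/(N(N+1)) * sum(R_i^2/n_i) - 3(N+1)
     = 12/(16*17) * (23.5^2/3 + 40.5^2/5 + 31.5^2/4 + 40.5^2/4) - 3*17
     = 0.044118 * 1170.26 - 51
     = 0.629044.
Step 4: Ties present; correction factor C = 1 - 36/(16^3 - 16) = 0.991176. Corrected H = 0.629044 / 0.991176 = 0.634644.
Step 5: Under H0, H ~ chi^2(3); p-value = 0.888458.
Step 6: alpha = 0.05. fail to reject H0.

H = 0.6346, df = 3, p = 0.888458, fail to reject H0.


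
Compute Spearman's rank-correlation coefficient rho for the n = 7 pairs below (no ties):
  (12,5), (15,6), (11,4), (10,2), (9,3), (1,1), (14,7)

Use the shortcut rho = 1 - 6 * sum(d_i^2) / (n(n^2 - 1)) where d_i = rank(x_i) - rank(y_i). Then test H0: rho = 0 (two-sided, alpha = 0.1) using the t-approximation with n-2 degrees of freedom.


Step 1: Rank x and y separately (midranks; no ties here).
rank(x): 12->5, 15->7, 11->4, 10->3, 9->2, 1->1, 14->6
rank(y): 5->5, 6->6, 4->4, 2->2, 3->3, 1->1, 7->7
Step 2: d_i = R_x(i) - R_y(i); compute d_i^2.
  (5-5)^2=0, (7-6)^2=1, (4-4)^2=0, (3-2)^2=1, (2-3)^2=1, (1-1)^2=0, (6-7)^2=1
sum(d^2) = 4.
Step 3: rho = 1 - 6*4 / (7*(7^2 - 1)) = 1 - 24/336 = 0.928571.
Step 4: Under H0, t = rho * sqrt((n-2)/(1-rho^2)) = 5.5943 ~ t(5).
Step 5: Two-sided p-value from the t-distribution with 5 df = 0.002519.
Step 6: alpha = 0.1. reject H0.

rho = 0.9286, p = 0.002519, reject H0 at alpha = 0.1.


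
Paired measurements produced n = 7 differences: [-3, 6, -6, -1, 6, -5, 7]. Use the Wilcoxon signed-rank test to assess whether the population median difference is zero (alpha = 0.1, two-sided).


Step 1: Drop any zero differences (none here) and take |d_i|.
|d| = [3, 6, 6, 1, 6, 5, 7]
Step 2: Midrank |d_i| (ties get averaged ranks).
ranks: |3|->2, |6|->5, |6|->5, |1|->1, |6|->5, |5|->3, |7|->7
Step 3: Attach original signs; sum ranks with positive sign and with negative sign.
W+ = 5 + 5 + 7 = 17
W- = 2 + 5 + 1 + 3 = 11
(Check: W+ + W- = 28 should equal n(n+1)/2 = 28.)
Step 4: Test statistic W = min(W+, W-) = 11.
Step 5: Ties in |d|, so use the tie-corrected normal approximation.
        E[W] = n(n+1)/4 = 7*8/4 = 14.
        Tie groups: |d|=6 (t=3); sum(t^3 - t) = 24.
        Var[W] = n(n+1)(2n+1)/24 - sum(t^3-t)/48 = 840/24 - 24/48 = 34.5.
        z = (W - E[W]) / sqrt(Var[W]) = (11 - 14) / 5.8737 = -0.5108.
        Two-sided p = 2*Phi(z) = 0.609523.
Step 6: alpha = 0.1. fail to reject H0.

W+ = 17, W- = 11, W = min = 11, p = 0.609523, fail to reject H0.
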